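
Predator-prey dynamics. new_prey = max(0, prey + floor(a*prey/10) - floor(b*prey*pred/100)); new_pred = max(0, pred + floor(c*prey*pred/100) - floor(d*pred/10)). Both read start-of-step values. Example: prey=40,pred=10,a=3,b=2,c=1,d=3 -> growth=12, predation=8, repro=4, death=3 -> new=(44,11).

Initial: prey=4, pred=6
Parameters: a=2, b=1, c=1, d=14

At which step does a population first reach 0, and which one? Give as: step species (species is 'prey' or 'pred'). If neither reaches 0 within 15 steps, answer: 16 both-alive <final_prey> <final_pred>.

Step 1: prey: 4+0-0=4; pred: 6+0-8=0
First extinction: pred at step 1

Answer: 1 pred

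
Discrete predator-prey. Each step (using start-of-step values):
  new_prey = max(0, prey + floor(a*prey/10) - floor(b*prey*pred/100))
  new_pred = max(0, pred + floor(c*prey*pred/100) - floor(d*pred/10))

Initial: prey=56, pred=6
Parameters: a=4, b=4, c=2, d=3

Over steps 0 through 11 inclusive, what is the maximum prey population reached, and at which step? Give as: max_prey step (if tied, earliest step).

Answer: 65 1

Derivation:
Step 1: prey: 56+22-13=65; pred: 6+6-1=11
Step 2: prey: 65+26-28=63; pred: 11+14-3=22
Step 3: prey: 63+25-55=33; pred: 22+27-6=43
Step 4: prey: 33+13-56=0; pred: 43+28-12=59
Step 5: prey: 0+0-0=0; pred: 59+0-17=42
Step 6: prey: 0+0-0=0; pred: 42+0-12=30
Step 7: prey: 0+0-0=0; pred: 30+0-9=21
Step 8: prey: 0+0-0=0; pred: 21+0-6=15
Step 9: prey: 0+0-0=0; pred: 15+0-4=11
Step 10: prey: 0+0-0=0; pred: 11+0-3=8
Step 11: prey: 0+0-0=0; pred: 8+0-2=6
Max prey = 65 at step 1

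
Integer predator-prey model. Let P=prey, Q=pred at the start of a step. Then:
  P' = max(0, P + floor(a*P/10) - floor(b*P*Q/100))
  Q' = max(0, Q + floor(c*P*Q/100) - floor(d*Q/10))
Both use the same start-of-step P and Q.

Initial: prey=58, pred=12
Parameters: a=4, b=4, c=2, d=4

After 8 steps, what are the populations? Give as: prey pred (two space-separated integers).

Step 1: prey: 58+23-27=54; pred: 12+13-4=21
Step 2: prey: 54+21-45=30; pred: 21+22-8=35
Step 3: prey: 30+12-42=0; pred: 35+21-14=42
Step 4: prey: 0+0-0=0; pred: 42+0-16=26
Step 5: prey: 0+0-0=0; pred: 26+0-10=16
Step 6: prey: 0+0-0=0; pred: 16+0-6=10
Step 7: prey: 0+0-0=0; pred: 10+0-4=6
Step 8: prey: 0+0-0=0; pred: 6+0-2=4

Answer: 0 4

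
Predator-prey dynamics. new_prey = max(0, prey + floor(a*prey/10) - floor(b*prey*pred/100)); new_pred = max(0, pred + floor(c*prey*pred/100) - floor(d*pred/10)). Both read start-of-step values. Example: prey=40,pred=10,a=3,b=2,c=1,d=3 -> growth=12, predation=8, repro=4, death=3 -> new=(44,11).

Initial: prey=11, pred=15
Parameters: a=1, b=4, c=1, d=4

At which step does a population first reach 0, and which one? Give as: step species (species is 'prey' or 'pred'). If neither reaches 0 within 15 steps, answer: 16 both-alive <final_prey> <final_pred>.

Step 1: prey: 11+1-6=6; pred: 15+1-6=10
Step 2: prey: 6+0-2=4; pred: 10+0-4=6
Step 3: prey: 4+0-0=4; pred: 6+0-2=4
Step 4: prey: 4+0-0=4; pred: 4+0-1=3
Step 5: prey: 4+0-0=4; pred: 3+0-1=2
Step 6: prey: 4+0-0=4; pred: 2+0-0=2
Steps 7-15: state stable at prey=4, pred=2 (no change)
No extinction within 15 steps

Answer: 16 both-alive 4 2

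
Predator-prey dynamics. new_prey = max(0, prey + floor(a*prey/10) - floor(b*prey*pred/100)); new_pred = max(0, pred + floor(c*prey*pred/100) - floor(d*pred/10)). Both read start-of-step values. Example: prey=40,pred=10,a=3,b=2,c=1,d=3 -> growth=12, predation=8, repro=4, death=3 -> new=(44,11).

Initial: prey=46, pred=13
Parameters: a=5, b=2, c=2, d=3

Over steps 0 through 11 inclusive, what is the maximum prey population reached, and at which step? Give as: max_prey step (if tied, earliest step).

Answer: 63 2

Derivation:
Step 1: prey: 46+23-11=58; pred: 13+11-3=21
Step 2: prey: 58+29-24=63; pred: 21+24-6=39
Step 3: prey: 63+31-49=45; pred: 39+49-11=77
Step 4: prey: 45+22-69=0; pred: 77+69-23=123
Step 5: prey: 0+0-0=0; pred: 123+0-36=87
Step 6: prey: 0+0-0=0; pred: 87+0-26=61
Step 7: prey: 0+0-0=0; pred: 61+0-18=43
Step 8: prey: 0+0-0=0; pred: 43+0-12=31
Step 9: prey: 0+0-0=0; pred: 31+0-9=22
Step 10: prey: 0+0-0=0; pred: 22+0-6=16
Step 11: prey: 0+0-0=0; pred: 16+0-4=12
Max prey = 63 at step 2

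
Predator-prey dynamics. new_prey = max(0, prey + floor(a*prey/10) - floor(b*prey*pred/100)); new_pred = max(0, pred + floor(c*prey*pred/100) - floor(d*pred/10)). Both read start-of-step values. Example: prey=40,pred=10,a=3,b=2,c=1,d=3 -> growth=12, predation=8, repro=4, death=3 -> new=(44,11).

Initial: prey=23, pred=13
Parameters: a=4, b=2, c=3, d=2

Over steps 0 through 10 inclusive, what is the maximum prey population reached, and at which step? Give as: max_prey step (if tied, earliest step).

Answer: 27 1

Derivation:
Step 1: prey: 23+9-5=27; pred: 13+8-2=19
Step 2: prey: 27+10-10=27; pred: 19+15-3=31
Step 3: prey: 27+10-16=21; pred: 31+25-6=50
Step 4: prey: 21+8-21=8; pred: 50+31-10=71
Step 5: prey: 8+3-11=0; pred: 71+17-14=74
Step 6: prey: 0+0-0=0; pred: 74+0-14=60
Step 7: prey: 0+0-0=0; pred: 60+0-12=48
Step 8: prey: 0+0-0=0; pred: 48+0-9=39
Step 9: prey: 0+0-0=0; pred: 39+0-7=32
Step 10: prey: 0+0-0=0; pred: 32+0-6=26
Max prey = 27 at step 1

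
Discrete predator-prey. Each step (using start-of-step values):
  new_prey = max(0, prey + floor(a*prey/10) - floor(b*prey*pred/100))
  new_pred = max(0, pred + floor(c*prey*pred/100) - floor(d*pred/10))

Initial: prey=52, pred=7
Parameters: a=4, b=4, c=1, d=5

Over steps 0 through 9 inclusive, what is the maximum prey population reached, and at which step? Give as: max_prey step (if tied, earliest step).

Step 1: prey: 52+20-14=58; pred: 7+3-3=7
Step 2: prey: 58+23-16=65; pred: 7+4-3=8
Step 3: prey: 65+26-20=71; pred: 8+5-4=9
Step 4: prey: 71+28-25=74; pred: 9+6-4=11
Step 5: prey: 74+29-32=71; pred: 11+8-5=14
Step 6: prey: 71+28-39=60; pred: 14+9-7=16
Step 7: prey: 60+24-38=46; pred: 16+9-8=17
Step 8: prey: 46+18-31=33; pred: 17+7-8=16
Step 9: prey: 33+13-21=25; pred: 16+5-8=13
Max prey = 74 at step 4

Answer: 74 4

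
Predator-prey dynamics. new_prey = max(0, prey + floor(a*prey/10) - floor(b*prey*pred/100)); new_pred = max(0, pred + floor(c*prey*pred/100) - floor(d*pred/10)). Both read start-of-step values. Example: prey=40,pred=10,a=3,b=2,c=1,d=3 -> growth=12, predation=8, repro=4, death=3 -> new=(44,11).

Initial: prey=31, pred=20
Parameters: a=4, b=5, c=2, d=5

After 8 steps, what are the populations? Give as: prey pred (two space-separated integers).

Answer: 2 1

Derivation:
Step 1: prey: 31+12-31=12; pred: 20+12-10=22
Step 2: prey: 12+4-13=3; pred: 22+5-11=16
Step 3: prey: 3+1-2=2; pred: 16+0-8=8
Step 4: prey: 2+0-0=2; pred: 8+0-4=4
Step 5: prey: 2+0-0=2; pred: 4+0-2=2
Step 6: prey: 2+0-0=2; pred: 2+0-1=1
Step 7: prey: 2+0-0=2; pred: 1+0-0=1
Step 8: prey: 2+0-0=2; pred: 1+0-0=1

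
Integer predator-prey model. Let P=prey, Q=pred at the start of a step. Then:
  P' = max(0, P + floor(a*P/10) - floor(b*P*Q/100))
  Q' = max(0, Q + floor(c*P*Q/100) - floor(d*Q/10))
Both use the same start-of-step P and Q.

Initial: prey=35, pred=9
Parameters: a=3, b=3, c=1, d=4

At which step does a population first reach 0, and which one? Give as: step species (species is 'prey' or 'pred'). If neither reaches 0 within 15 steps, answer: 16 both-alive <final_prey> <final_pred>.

Answer: 16 both-alive 47 10

Derivation:
Step 1: prey: 35+10-9=36; pred: 9+3-3=9
Step 2: prey: 36+10-9=37; pred: 9+3-3=9
Step 3: prey: 37+11-9=39; pred: 9+3-3=9
Step 4: prey: 39+11-10=40; pred: 9+3-3=9
Step 5: prey: 40+12-10=42; pred: 9+3-3=9
Step 6: prey: 42+12-11=43; pred: 9+3-3=9
Step 7: prey: 43+12-11=44; pred: 9+3-3=9
Step 8: prey: 44+13-11=46; pred: 9+3-3=9
Step 9: prey: 46+13-12=47; pred: 9+4-3=10
Step 10: prey: 47+14-14=47; pred: 10+4-4=10
Steps 11-15: state stable at prey=47, pred=10 (no change)
No extinction within 15 steps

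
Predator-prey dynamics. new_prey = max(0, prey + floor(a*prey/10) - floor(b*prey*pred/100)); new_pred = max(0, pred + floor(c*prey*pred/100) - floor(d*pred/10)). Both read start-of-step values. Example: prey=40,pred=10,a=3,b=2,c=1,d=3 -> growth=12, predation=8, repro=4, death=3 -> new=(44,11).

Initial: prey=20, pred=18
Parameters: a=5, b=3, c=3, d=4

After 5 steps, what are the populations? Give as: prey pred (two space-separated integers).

Step 1: prey: 20+10-10=20; pred: 18+10-7=21
Step 2: prey: 20+10-12=18; pred: 21+12-8=25
Step 3: prey: 18+9-13=14; pred: 25+13-10=28
Step 4: prey: 14+7-11=10; pred: 28+11-11=28
Step 5: prey: 10+5-8=7; pred: 28+8-11=25

Answer: 7 25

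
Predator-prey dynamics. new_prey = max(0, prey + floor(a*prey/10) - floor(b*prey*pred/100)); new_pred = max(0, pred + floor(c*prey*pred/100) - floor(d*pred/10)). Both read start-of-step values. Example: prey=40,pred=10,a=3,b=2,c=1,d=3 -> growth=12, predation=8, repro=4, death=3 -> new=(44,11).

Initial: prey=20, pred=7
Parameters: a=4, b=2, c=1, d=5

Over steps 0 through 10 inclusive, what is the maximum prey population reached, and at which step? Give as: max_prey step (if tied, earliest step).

Answer: 220 9

Derivation:
Step 1: prey: 20+8-2=26; pred: 7+1-3=5
Step 2: prey: 26+10-2=34; pred: 5+1-2=4
Step 3: prey: 34+13-2=45; pred: 4+1-2=3
Step 4: prey: 45+18-2=61; pred: 3+1-1=3
Step 5: prey: 61+24-3=82; pred: 3+1-1=3
Step 6: prey: 82+32-4=110; pred: 3+2-1=4
Step 7: prey: 110+44-8=146; pred: 4+4-2=6
Step 8: prey: 146+58-17=187; pred: 6+8-3=11
Step 9: prey: 187+74-41=220; pred: 11+20-5=26
Step 10: prey: 220+88-114=194; pred: 26+57-13=70
Max prey = 220 at step 9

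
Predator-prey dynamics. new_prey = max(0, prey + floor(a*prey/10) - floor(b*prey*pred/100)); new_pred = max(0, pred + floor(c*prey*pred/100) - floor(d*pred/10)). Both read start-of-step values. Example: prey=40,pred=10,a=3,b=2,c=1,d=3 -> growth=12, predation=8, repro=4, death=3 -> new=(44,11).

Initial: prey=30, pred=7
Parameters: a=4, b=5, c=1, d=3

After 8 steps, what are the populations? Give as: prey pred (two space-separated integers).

Step 1: prey: 30+12-10=32; pred: 7+2-2=7
Step 2: prey: 32+12-11=33; pred: 7+2-2=7
Step 3: prey: 33+13-11=35; pred: 7+2-2=7
Step 4: prey: 35+14-12=37; pred: 7+2-2=7
Step 5: prey: 37+14-12=39; pred: 7+2-2=7
Step 6: prey: 39+15-13=41; pred: 7+2-2=7
Step 7: prey: 41+16-14=43; pred: 7+2-2=7
Step 8: prey: 43+17-15=45; pred: 7+3-2=8

Answer: 45 8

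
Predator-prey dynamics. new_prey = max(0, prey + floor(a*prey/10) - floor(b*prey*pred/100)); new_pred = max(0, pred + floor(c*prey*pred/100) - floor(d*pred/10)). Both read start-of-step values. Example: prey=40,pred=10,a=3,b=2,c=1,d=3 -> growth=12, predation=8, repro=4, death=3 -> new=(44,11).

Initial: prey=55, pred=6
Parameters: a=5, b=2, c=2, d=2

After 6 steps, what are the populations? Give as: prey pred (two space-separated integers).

Step 1: prey: 55+27-6=76; pred: 6+6-1=11
Step 2: prey: 76+38-16=98; pred: 11+16-2=25
Step 3: prey: 98+49-49=98; pred: 25+49-5=69
Step 4: prey: 98+49-135=12; pred: 69+135-13=191
Step 5: prey: 12+6-45=0; pred: 191+45-38=198
Step 6: prey: 0+0-0=0; pred: 198+0-39=159

Answer: 0 159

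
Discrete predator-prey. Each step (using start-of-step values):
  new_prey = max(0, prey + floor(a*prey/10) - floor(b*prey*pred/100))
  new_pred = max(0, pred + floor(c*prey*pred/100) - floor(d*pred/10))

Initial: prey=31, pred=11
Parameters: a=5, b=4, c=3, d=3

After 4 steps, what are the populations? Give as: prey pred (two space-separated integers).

Step 1: prey: 31+15-13=33; pred: 11+10-3=18
Step 2: prey: 33+16-23=26; pred: 18+17-5=30
Step 3: prey: 26+13-31=8; pred: 30+23-9=44
Step 4: prey: 8+4-14=0; pred: 44+10-13=41

Answer: 0 41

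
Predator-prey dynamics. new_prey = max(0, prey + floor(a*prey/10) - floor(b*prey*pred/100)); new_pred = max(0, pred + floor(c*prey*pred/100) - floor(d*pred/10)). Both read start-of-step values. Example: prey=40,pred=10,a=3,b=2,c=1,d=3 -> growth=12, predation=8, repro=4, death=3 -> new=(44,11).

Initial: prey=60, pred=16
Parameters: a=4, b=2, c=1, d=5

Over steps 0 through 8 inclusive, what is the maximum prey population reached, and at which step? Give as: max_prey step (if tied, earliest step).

Answer: 69 2

Derivation:
Step 1: prey: 60+24-19=65; pred: 16+9-8=17
Step 2: prey: 65+26-22=69; pred: 17+11-8=20
Step 3: prey: 69+27-27=69; pred: 20+13-10=23
Step 4: prey: 69+27-31=65; pred: 23+15-11=27
Step 5: prey: 65+26-35=56; pred: 27+17-13=31
Step 6: prey: 56+22-34=44; pred: 31+17-15=33
Step 7: prey: 44+17-29=32; pred: 33+14-16=31
Step 8: prey: 32+12-19=25; pred: 31+9-15=25
Max prey = 69 at step 2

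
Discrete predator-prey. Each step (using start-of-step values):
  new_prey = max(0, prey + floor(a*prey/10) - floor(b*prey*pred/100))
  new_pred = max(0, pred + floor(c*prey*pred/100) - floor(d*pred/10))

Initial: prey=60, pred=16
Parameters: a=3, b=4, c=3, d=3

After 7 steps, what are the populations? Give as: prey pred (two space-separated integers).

Answer: 0 14

Derivation:
Step 1: prey: 60+18-38=40; pred: 16+28-4=40
Step 2: prey: 40+12-64=0; pred: 40+48-12=76
Step 3: prey: 0+0-0=0; pred: 76+0-22=54
Step 4: prey: 0+0-0=0; pred: 54+0-16=38
Step 5: prey: 0+0-0=0; pred: 38+0-11=27
Step 6: prey: 0+0-0=0; pred: 27+0-8=19
Step 7: prey: 0+0-0=0; pred: 19+0-5=14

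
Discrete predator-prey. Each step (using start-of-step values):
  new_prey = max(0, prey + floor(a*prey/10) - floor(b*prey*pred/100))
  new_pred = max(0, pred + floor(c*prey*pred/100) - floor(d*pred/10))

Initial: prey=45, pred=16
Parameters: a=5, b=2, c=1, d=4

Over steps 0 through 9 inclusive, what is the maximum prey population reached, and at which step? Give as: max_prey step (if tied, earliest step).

Answer: 68 4

Derivation:
Step 1: prey: 45+22-14=53; pred: 16+7-6=17
Step 2: prey: 53+26-18=61; pred: 17+9-6=20
Step 3: prey: 61+30-24=67; pred: 20+12-8=24
Step 4: prey: 67+33-32=68; pred: 24+16-9=31
Step 5: prey: 68+34-42=60; pred: 31+21-12=40
Step 6: prey: 60+30-48=42; pred: 40+24-16=48
Step 7: prey: 42+21-40=23; pred: 48+20-19=49
Step 8: prey: 23+11-22=12; pred: 49+11-19=41
Step 9: prey: 12+6-9=9; pred: 41+4-16=29
Max prey = 68 at step 4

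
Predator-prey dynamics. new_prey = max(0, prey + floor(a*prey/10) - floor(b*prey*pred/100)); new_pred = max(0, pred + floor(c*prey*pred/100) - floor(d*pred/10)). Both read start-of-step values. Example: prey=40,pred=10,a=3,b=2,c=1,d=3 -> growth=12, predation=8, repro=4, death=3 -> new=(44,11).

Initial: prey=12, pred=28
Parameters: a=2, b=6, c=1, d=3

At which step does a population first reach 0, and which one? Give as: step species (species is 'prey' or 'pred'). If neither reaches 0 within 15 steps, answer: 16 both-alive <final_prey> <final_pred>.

Step 1: prey: 12+2-20=0; pred: 28+3-8=23
First extinction: prey at step 1

Answer: 1 prey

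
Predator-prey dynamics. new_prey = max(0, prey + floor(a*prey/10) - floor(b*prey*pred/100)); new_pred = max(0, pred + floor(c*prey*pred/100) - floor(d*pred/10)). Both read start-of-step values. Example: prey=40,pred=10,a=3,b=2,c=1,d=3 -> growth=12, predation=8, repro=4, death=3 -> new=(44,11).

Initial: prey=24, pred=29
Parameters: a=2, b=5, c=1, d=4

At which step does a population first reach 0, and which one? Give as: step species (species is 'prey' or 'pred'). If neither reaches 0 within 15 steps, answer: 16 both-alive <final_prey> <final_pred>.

Step 1: prey: 24+4-34=0; pred: 29+6-11=24
First extinction: prey at step 1

Answer: 1 prey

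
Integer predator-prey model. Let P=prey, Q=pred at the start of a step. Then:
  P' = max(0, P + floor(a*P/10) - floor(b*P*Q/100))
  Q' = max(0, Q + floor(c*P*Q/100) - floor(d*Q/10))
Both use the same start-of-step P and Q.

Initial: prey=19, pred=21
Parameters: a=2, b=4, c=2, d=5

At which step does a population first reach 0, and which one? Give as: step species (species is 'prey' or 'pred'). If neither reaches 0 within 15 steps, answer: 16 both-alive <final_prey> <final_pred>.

Step 1: prey: 19+3-15=7; pred: 21+7-10=18
Step 2: prey: 7+1-5=3; pred: 18+2-9=11
Step 3: prey: 3+0-1=2; pred: 11+0-5=6
Step 4: prey: 2+0-0=2; pred: 6+0-3=3
Step 5: prey: 2+0-0=2; pred: 3+0-1=2
Step 6: prey: 2+0-0=2; pred: 2+0-1=1
Step 7: prey: 2+0-0=2; pred: 1+0-0=1
Steps 8-15: state stable at prey=2, pred=1 (no change)
No extinction within 15 steps

Answer: 16 both-alive 2 1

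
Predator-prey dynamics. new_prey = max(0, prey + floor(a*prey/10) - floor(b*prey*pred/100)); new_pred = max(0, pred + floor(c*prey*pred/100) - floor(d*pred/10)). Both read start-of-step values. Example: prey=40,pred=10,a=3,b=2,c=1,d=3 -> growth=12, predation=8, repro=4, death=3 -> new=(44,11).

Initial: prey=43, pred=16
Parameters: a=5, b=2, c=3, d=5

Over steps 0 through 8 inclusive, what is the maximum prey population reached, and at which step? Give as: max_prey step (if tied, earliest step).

Step 1: prey: 43+21-13=51; pred: 16+20-8=28
Step 2: prey: 51+25-28=48; pred: 28+42-14=56
Step 3: prey: 48+24-53=19; pred: 56+80-28=108
Step 4: prey: 19+9-41=0; pred: 108+61-54=115
Step 5: prey: 0+0-0=0; pred: 115+0-57=58
Step 6: prey: 0+0-0=0; pred: 58+0-29=29
Step 7: prey: 0+0-0=0; pred: 29+0-14=15
Step 8: prey: 0+0-0=0; pred: 15+0-7=8
Max prey = 51 at step 1

Answer: 51 1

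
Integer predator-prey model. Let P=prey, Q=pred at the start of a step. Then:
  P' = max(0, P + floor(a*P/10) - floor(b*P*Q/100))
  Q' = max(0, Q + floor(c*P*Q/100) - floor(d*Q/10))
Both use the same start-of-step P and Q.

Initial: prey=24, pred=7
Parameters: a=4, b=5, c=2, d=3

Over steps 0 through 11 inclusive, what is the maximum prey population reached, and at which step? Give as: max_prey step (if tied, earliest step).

Step 1: prey: 24+9-8=25; pred: 7+3-2=8
Step 2: prey: 25+10-10=25; pred: 8+4-2=10
Step 3: prey: 25+10-12=23; pred: 10+5-3=12
Step 4: prey: 23+9-13=19; pred: 12+5-3=14
Step 5: prey: 19+7-13=13; pred: 14+5-4=15
Step 6: prey: 13+5-9=9; pred: 15+3-4=14
Step 7: prey: 9+3-6=6; pred: 14+2-4=12
Step 8: prey: 6+2-3=5; pred: 12+1-3=10
Step 9: prey: 5+2-2=5; pred: 10+1-3=8
Step 10: prey: 5+2-2=5; pred: 8+0-2=6
Step 11: prey: 5+2-1=6; pred: 6+0-1=5
Max prey = 25 at step 1

Answer: 25 1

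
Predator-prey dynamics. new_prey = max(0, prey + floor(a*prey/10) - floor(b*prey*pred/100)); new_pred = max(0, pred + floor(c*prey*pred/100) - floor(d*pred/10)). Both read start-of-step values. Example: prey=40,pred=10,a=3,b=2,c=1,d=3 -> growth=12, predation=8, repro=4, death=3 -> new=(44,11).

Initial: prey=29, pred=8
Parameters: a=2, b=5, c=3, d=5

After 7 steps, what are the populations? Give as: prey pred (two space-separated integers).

Answer: 6 2

Derivation:
Step 1: prey: 29+5-11=23; pred: 8+6-4=10
Step 2: prey: 23+4-11=16; pred: 10+6-5=11
Step 3: prey: 16+3-8=11; pred: 11+5-5=11
Step 4: prey: 11+2-6=7; pred: 11+3-5=9
Step 5: prey: 7+1-3=5; pred: 9+1-4=6
Step 6: prey: 5+1-1=5; pred: 6+0-3=3
Step 7: prey: 5+1-0=6; pred: 3+0-1=2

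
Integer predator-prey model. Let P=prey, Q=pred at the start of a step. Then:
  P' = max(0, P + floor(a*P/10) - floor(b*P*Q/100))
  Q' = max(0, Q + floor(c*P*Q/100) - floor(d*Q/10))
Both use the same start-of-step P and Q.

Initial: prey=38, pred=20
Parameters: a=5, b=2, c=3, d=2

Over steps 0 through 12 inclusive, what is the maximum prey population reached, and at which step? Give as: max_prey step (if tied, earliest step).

Answer: 42 1

Derivation:
Step 1: prey: 38+19-15=42; pred: 20+22-4=38
Step 2: prey: 42+21-31=32; pred: 38+47-7=78
Step 3: prey: 32+16-49=0; pred: 78+74-15=137
Step 4: prey: 0+0-0=0; pred: 137+0-27=110
Step 5: prey: 0+0-0=0; pred: 110+0-22=88
Step 6: prey: 0+0-0=0; pred: 88+0-17=71
Step 7: prey: 0+0-0=0; pred: 71+0-14=57
Step 8: prey: 0+0-0=0; pred: 57+0-11=46
Step 9: prey: 0+0-0=0; pred: 46+0-9=37
Step 10: prey: 0+0-0=0; pred: 37+0-7=30
Step 11: prey: 0+0-0=0; pred: 30+0-6=24
Step 12: prey: 0+0-0=0; pred: 24+0-4=20
Max prey = 42 at step 1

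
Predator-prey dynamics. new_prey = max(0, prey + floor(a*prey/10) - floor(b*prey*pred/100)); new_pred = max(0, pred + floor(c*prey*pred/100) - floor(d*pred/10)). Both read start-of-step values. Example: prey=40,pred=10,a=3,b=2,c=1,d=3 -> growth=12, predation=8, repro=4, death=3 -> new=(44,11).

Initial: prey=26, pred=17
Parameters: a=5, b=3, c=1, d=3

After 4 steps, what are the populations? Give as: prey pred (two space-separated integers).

Step 1: prey: 26+13-13=26; pred: 17+4-5=16
Step 2: prey: 26+13-12=27; pred: 16+4-4=16
Step 3: prey: 27+13-12=28; pred: 16+4-4=16
Step 4: prey: 28+14-13=29; pred: 16+4-4=16

Answer: 29 16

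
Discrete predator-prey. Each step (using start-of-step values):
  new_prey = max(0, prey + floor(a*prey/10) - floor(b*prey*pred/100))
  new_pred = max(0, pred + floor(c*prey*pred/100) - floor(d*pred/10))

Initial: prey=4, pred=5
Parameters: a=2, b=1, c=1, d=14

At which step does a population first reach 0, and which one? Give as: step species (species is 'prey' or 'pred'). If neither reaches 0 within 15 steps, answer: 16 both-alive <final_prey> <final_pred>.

Answer: 1 pred

Derivation:
Step 1: prey: 4+0-0=4; pred: 5+0-7=0
First extinction: pred at step 1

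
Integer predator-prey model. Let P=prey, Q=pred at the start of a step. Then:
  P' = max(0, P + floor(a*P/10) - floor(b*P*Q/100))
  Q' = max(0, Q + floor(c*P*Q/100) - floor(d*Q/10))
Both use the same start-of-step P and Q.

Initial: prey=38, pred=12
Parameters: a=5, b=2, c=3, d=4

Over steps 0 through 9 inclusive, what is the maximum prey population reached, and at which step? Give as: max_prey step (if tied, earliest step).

Step 1: prey: 38+19-9=48; pred: 12+13-4=21
Step 2: prey: 48+24-20=52; pred: 21+30-8=43
Step 3: prey: 52+26-44=34; pred: 43+67-17=93
Step 4: prey: 34+17-63=0; pred: 93+94-37=150
Step 5: prey: 0+0-0=0; pred: 150+0-60=90
Step 6: prey: 0+0-0=0; pred: 90+0-36=54
Step 7: prey: 0+0-0=0; pred: 54+0-21=33
Step 8: prey: 0+0-0=0; pred: 33+0-13=20
Step 9: prey: 0+0-0=0; pred: 20+0-8=12
Max prey = 52 at step 2

Answer: 52 2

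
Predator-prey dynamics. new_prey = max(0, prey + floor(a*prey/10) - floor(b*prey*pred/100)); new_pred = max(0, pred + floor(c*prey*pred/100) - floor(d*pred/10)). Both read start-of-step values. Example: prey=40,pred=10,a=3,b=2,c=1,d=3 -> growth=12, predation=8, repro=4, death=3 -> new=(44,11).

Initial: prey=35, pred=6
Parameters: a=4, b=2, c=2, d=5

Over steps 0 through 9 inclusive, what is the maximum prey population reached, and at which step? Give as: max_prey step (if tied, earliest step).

Step 1: prey: 35+14-4=45; pred: 6+4-3=7
Step 2: prey: 45+18-6=57; pred: 7+6-3=10
Step 3: prey: 57+22-11=68; pred: 10+11-5=16
Step 4: prey: 68+27-21=74; pred: 16+21-8=29
Step 5: prey: 74+29-42=61; pred: 29+42-14=57
Step 6: prey: 61+24-69=16; pred: 57+69-28=98
Step 7: prey: 16+6-31=0; pred: 98+31-49=80
Step 8: prey: 0+0-0=0; pred: 80+0-40=40
Step 9: prey: 0+0-0=0; pred: 40+0-20=20
Max prey = 74 at step 4

Answer: 74 4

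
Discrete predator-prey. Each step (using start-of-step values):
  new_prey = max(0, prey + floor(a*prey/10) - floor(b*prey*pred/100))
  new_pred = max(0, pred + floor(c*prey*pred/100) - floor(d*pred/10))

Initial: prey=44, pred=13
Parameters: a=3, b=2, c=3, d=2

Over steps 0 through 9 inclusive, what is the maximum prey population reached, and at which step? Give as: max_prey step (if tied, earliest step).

Step 1: prey: 44+13-11=46; pred: 13+17-2=28
Step 2: prey: 46+13-25=34; pred: 28+38-5=61
Step 3: prey: 34+10-41=3; pred: 61+62-12=111
Step 4: prey: 3+0-6=0; pred: 111+9-22=98
Step 5: prey: 0+0-0=0; pred: 98+0-19=79
Step 6: prey: 0+0-0=0; pred: 79+0-15=64
Step 7: prey: 0+0-0=0; pred: 64+0-12=52
Step 8: prey: 0+0-0=0; pred: 52+0-10=42
Step 9: prey: 0+0-0=0; pred: 42+0-8=34
Max prey = 46 at step 1

Answer: 46 1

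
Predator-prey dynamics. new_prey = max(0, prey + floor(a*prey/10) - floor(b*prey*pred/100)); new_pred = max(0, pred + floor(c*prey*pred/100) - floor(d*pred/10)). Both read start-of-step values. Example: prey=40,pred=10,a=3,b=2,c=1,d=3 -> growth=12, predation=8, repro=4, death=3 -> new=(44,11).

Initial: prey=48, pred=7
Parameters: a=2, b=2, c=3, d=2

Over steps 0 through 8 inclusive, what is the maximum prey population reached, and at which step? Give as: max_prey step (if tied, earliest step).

Answer: 51 1

Derivation:
Step 1: prey: 48+9-6=51; pred: 7+10-1=16
Step 2: prey: 51+10-16=45; pred: 16+24-3=37
Step 3: prey: 45+9-33=21; pred: 37+49-7=79
Step 4: prey: 21+4-33=0; pred: 79+49-15=113
Step 5: prey: 0+0-0=0; pred: 113+0-22=91
Step 6: prey: 0+0-0=0; pred: 91+0-18=73
Step 7: prey: 0+0-0=0; pred: 73+0-14=59
Step 8: prey: 0+0-0=0; pred: 59+0-11=48
Max prey = 51 at step 1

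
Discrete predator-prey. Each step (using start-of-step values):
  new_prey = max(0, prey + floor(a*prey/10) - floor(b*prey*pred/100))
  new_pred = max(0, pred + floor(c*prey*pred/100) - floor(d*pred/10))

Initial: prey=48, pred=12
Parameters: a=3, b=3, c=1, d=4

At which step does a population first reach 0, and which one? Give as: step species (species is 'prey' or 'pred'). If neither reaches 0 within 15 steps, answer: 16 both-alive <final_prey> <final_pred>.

Answer: 16 both-alive 50 8

Derivation:
Step 1: prey: 48+14-17=45; pred: 12+5-4=13
Step 2: prey: 45+13-17=41; pred: 13+5-5=13
Step 3: prey: 41+12-15=38; pred: 13+5-5=13
Step 4: prey: 38+11-14=35; pred: 13+4-5=12
Step 5: prey: 35+10-12=33; pred: 12+4-4=12
Step 6: prey: 33+9-11=31; pred: 12+3-4=11
Step 7: prey: 31+9-10=30; pred: 11+3-4=10
Step 8: prey: 30+9-9=30; pred: 10+3-4=9
Step 9: prey: 30+9-8=31; pred: 9+2-3=8
Step 10: prey: 31+9-7=33; pred: 8+2-3=7
Step 11: prey: 33+9-6=36; pred: 7+2-2=7
Step 12: prey: 36+10-7=39; pred: 7+2-2=7
Step 13: prey: 39+11-8=42; pred: 7+2-2=7
Step 14: prey: 42+12-8=46; pred: 7+2-2=7
Step 15: prey: 46+13-9=50; pred: 7+3-2=8
No extinction within 15 steps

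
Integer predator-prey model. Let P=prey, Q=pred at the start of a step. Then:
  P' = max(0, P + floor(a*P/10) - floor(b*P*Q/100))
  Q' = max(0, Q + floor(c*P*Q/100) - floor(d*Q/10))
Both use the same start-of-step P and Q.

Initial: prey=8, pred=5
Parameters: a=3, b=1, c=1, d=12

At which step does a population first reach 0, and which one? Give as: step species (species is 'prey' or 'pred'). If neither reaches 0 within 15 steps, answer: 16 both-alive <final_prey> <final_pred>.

Answer: 1 pred

Derivation:
Step 1: prey: 8+2-0=10; pred: 5+0-6=0
First extinction: pred at step 1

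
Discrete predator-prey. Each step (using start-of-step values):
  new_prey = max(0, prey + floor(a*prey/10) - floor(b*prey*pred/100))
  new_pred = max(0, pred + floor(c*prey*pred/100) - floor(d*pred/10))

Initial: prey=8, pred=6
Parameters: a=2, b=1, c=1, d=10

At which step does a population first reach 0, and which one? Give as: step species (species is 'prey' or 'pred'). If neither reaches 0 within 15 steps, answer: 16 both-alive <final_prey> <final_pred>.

Step 1: prey: 8+1-0=9; pred: 6+0-6=0
First extinction: pred at step 1

Answer: 1 pred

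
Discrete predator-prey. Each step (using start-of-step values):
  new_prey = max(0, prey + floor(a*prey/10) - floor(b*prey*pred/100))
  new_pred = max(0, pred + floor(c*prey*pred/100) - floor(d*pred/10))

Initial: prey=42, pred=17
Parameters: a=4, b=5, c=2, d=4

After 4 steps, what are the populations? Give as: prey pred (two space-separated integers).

Step 1: prey: 42+16-35=23; pred: 17+14-6=25
Step 2: prey: 23+9-28=4; pred: 25+11-10=26
Step 3: prey: 4+1-5=0; pred: 26+2-10=18
Step 4: prey: 0+0-0=0; pred: 18+0-7=11

Answer: 0 11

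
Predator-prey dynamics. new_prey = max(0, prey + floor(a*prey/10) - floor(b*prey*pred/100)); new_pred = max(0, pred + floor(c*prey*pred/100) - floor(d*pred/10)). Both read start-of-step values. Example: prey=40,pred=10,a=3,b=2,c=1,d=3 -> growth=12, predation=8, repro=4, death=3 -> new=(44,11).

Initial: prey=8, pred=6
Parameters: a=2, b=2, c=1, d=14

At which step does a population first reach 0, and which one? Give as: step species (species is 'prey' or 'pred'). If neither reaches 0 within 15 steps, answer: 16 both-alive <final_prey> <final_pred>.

Step 1: prey: 8+1-0=9; pred: 6+0-8=0
First extinction: pred at step 1

Answer: 1 pred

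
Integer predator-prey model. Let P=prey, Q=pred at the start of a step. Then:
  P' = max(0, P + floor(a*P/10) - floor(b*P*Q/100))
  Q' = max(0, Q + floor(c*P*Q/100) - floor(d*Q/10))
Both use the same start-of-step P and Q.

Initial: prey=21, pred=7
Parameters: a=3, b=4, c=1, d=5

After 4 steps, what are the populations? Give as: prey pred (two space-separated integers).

Answer: 34 1

Derivation:
Step 1: prey: 21+6-5=22; pred: 7+1-3=5
Step 2: prey: 22+6-4=24; pred: 5+1-2=4
Step 3: prey: 24+7-3=28; pred: 4+0-2=2
Step 4: prey: 28+8-2=34; pred: 2+0-1=1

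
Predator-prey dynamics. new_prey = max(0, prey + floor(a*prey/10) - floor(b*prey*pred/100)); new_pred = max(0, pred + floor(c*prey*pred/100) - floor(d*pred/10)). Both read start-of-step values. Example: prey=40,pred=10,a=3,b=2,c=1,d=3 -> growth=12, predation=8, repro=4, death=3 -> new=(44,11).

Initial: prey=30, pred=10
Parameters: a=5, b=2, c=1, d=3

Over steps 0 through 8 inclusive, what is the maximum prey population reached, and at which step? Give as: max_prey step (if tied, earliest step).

Answer: 100 5

Derivation:
Step 1: prey: 30+15-6=39; pred: 10+3-3=10
Step 2: prey: 39+19-7=51; pred: 10+3-3=10
Step 3: prey: 51+25-10=66; pred: 10+5-3=12
Step 4: prey: 66+33-15=84; pred: 12+7-3=16
Step 5: prey: 84+42-26=100; pred: 16+13-4=25
Step 6: prey: 100+50-50=100; pred: 25+25-7=43
Step 7: prey: 100+50-86=64; pred: 43+43-12=74
Step 8: prey: 64+32-94=2; pred: 74+47-22=99
Max prey = 100 at step 5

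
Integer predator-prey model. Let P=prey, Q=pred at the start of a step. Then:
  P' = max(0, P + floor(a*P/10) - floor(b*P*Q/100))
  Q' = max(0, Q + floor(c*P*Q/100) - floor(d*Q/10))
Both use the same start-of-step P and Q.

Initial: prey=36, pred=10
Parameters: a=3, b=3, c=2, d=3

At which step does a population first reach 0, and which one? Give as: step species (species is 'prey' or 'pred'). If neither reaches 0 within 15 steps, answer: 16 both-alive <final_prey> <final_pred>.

Step 1: prey: 36+10-10=36; pred: 10+7-3=14
Step 2: prey: 36+10-15=31; pred: 14+10-4=20
Step 3: prey: 31+9-18=22; pred: 20+12-6=26
Step 4: prey: 22+6-17=11; pred: 26+11-7=30
Step 5: prey: 11+3-9=5; pred: 30+6-9=27
Step 6: prey: 5+1-4=2; pred: 27+2-8=21
Step 7: prey: 2+0-1=1; pred: 21+0-6=15
Step 8: prey: 1+0-0=1; pred: 15+0-4=11
Step 9: prey: 1+0-0=1; pred: 11+0-3=8
Step 10: prey: 1+0-0=1; pred: 8+0-2=6
Step 11: prey: 1+0-0=1; pred: 6+0-1=5
Step 12: prey: 1+0-0=1; pred: 5+0-1=4
Step 13: prey: 1+0-0=1; pred: 4+0-1=3
Step 14: prey: 1+0-0=1; pred: 3+0-0=3
Steps 15-15: state stable at prey=1, pred=3 (no change)
No extinction within 15 steps

Answer: 16 both-alive 1 3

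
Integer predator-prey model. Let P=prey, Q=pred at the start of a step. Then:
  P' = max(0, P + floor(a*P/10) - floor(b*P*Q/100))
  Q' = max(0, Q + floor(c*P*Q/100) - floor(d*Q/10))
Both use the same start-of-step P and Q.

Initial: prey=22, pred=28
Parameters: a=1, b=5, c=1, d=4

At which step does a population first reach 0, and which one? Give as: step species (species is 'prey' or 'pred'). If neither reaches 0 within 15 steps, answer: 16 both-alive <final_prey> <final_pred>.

Answer: 1 prey

Derivation:
Step 1: prey: 22+2-30=0; pred: 28+6-11=23
First extinction: prey at step 1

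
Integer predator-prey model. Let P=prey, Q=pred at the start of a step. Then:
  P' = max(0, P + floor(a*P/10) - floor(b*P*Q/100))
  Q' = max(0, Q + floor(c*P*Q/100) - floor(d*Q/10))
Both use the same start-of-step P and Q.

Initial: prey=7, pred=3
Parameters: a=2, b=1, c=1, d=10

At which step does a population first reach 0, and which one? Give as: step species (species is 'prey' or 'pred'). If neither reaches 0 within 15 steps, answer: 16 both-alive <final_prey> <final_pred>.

Answer: 1 pred

Derivation:
Step 1: prey: 7+1-0=8; pred: 3+0-3=0
First extinction: pred at step 1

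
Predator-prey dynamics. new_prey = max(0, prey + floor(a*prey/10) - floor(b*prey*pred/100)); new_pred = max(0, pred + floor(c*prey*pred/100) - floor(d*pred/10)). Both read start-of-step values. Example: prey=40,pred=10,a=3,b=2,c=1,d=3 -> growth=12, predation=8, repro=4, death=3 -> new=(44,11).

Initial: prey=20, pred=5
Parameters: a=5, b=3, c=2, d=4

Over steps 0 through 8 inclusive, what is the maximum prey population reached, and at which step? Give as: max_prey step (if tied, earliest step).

Step 1: prey: 20+10-3=27; pred: 5+2-2=5
Step 2: prey: 27+13-4=36; pred: 5+2-2=5
Step 3: prey: 36+18-5=49; pred: 5+3-2=6
Step 4: prey: 49+24-8=65; pred: 6+5-2=9
Step 5: prey: 65+32-17=80; pred: 9+11-3=17
Step 6: prey: 80+40-40=80; pred: 17+27-6=38
Step 7: prey: 80+40-91=29; pred: 38+60-15=83
Step 8: prey: 29+14-72=0; pred: 83+48-33=98
Max prey = 80 at step 5

Answer: 80 5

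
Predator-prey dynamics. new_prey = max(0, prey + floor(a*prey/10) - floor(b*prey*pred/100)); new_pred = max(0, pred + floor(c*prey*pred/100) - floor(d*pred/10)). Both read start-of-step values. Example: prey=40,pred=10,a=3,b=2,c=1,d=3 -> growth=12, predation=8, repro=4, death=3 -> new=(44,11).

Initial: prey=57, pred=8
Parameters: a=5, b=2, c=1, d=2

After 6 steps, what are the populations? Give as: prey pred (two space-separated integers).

Answer: 0 122

Derivation:
Step 1: prey: 57+28-9=76; pred: 8+4-1=11
Step 2: prey: 76+38-16=98; pred: 11+8-2=17
Step 3: prey: 98+49-33=114; pred: 17+16-3=30
Step 4: prey: 114+57-68=103; pred: 30+34-6=58
Step 5: prey: 103+51-119=35; pred: 58+59-11=106
Step 6: prey: 35+17-74=0; pred: 106+37-21=122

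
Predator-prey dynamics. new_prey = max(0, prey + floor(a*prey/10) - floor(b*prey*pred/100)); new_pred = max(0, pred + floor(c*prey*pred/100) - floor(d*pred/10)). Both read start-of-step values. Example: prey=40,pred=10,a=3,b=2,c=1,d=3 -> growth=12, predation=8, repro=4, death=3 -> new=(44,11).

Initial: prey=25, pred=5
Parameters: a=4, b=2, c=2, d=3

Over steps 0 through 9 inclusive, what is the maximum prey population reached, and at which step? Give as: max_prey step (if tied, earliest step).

Answer: 63 4

Derivation:
Step 1: prey: 25+10-2=33; pred: 5+2-1=6
Step 2: prey: 33+13-3=43; pred: 6+3-1=8
Step 3: prey: 43+17-6=54; pred: 8+6-2=12
Step 4: prey: 54+21-12=63; pred: 12+12-3=21
Step 5: prey: 63+25-26=62; pred: 21+26-6=41
Step 6: prey: 62+24-50=36; pred: 41+50-12=79
Step 7: prey: 36+14-56=0; pred: 79+56-23=112
Step 8: prey: 0+0-0=0; pred: 112+0-33=79
Step 9: prey: 0+0-0=0; pred: 79+0-23=56
Max prey = 63 at step 4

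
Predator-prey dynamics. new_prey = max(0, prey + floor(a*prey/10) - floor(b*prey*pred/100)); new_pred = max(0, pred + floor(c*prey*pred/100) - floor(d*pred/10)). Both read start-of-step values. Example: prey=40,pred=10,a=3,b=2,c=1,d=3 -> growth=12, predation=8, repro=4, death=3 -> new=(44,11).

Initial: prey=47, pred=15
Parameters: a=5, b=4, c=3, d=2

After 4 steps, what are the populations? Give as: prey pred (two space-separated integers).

Answer: 0 57

Derivation:
Step 1: prey: 47+23-28=42; pred: 15+21-3=33
Step 2: prey: 42+21-55=8; pred: 33+41-6=68
Step 3: prey: 8+4-21=0; pred: 68+16-13=71
Step 4: prey: 0+0-0=0; pred: 71+0-14=57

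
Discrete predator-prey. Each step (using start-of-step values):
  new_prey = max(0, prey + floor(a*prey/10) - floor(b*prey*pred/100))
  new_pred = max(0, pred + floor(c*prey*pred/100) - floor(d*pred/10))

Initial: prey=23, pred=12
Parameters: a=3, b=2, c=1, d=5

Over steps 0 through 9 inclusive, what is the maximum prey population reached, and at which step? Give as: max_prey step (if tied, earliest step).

Answer: 122 9

Derivation:
Step 1: prey: 23+6-5=24; pred: 12+2-6=8
Step 2: prey: 24+7-3=28; pred: 8+1-4=5
Step 3: prey: 28+8-2=34; pred: 5+1-2=4
Step 4: prey: 34+10-2=42; pred: 4+1-2=3
Step 5: prey: 42+12-2=52; pred: 3+1-1=3
Step 6: prey: 52+15-3=64; pred: 3+1-1=3
Step 7: prey: 64+19-3=80; pred: 3+1-1=3
Step 8: prey: 80+24-4=100; pred: 3+2-1=4
Step 9: prey: 100+30-8=122; pred: 4+4-2=6
Max prey = 122 at step 9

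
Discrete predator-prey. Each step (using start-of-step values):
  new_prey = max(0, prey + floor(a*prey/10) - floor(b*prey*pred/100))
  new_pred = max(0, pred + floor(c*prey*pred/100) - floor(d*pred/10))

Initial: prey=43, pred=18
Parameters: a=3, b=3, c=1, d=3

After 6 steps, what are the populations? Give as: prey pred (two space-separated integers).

Answer: 10 10

Derivation:
Step 1: prey: 43+12-23=32; pred: 18+7-5=20
Step 2: prey: 32+9-19=22; pred: 20+6-6=20
Step 3: prey: 22+6-13=15; pred: 20+4-6=18
Step 4: prey: 15+4-8=11; pred: 18+2-5=15
Step 5: prey: 11+3-4=10; pred: 15+1-4=12
Step 6: prey: 10+3-3=10; pred: 12+1-3=10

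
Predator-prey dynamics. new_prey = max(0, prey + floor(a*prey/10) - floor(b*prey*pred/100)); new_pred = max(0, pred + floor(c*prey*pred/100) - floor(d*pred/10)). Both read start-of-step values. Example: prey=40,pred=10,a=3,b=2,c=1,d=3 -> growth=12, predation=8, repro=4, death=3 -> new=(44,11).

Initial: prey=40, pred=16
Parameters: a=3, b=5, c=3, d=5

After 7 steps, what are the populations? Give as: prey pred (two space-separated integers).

Step 1: prey: 40+12-32=20; pred: 16+19-8=27
Step 2: prey: 20+6-27=0; pred: 27+16-13=30
Step 3: prey: 0+0-0=0; pred: 30+0-15=15
Step 4: prey: 0+0-0=0; pred: 15+0-7=8
Step 5: prey: 0+0-0=0; pred: 8+0-4=4
Step 6: prey: 0+0-0=0; pred: 4+0-2=2
Step 7: prey: 0+0-0=0; pred: 2+0-1=1

Answer: 0 1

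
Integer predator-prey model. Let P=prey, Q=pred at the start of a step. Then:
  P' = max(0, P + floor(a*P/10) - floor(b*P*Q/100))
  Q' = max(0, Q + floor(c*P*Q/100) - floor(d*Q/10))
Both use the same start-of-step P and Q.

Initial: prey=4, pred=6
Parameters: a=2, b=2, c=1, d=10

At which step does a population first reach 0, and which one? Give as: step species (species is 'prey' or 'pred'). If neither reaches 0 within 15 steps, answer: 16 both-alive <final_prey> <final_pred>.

Step 1: prey: 4+0-0=4; pred: 6+0-6=0
First extinction: pred at step 1

Answer: 1 pred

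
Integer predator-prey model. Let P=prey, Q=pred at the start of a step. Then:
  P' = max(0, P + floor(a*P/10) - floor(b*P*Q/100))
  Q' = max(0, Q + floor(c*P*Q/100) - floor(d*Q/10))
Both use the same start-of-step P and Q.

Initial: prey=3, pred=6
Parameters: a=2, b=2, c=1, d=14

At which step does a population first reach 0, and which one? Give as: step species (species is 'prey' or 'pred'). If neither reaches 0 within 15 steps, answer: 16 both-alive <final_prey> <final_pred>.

Step 1: prey: 3+0-0=3; pred: 6+0-8=0
First extinction: pred at step 1

Answer: 1 pred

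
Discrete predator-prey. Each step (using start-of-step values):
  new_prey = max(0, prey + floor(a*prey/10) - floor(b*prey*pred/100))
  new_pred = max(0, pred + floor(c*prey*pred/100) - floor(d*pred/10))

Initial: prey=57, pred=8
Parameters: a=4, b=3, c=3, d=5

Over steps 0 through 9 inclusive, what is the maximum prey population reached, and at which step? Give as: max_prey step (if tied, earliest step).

Answer: 66 1

Derivation:
Step 1: prey: 57+22-13=66; pred: 8+13-4=17
Step 2: prey: 66+26-33=59; pred: 17+33-8=42
Step 3: prey: 59+23-74=8; pred: 42+74-21=95
Step 4: prey: 8+3-22=0; pred: 95+22-47=70
Step 5: prey: 0+0-0=0; pred: 70+0-35=35
Step 6: prey: 0+0-0=0; pred: 35+0-17=18
Step 7: prey: 0+0-0=0; pred: 18+0-9=9
Step 8: prey: 0+0-0=0; pred: 9+0-4=5
Step 9: prey: 0+0-0=0; pred: 5+0-2=3
Max prey = 66 at step 1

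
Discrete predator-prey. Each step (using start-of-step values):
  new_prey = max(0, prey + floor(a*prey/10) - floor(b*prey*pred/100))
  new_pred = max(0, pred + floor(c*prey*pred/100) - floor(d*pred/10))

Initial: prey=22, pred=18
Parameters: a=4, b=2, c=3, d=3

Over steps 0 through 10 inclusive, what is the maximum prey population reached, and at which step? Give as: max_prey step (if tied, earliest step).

Answer: 23 1

Derivation:
Step 1: prey: 22+8-7=23; pred: 18+11-5=24
Step 2: prey: 23+9-11=21; pred: 24+16-7=33
Step 3: prey: 21+8-13=16; pred: 33+20-9=44
Step 4: prey: 16+6-14=8; pred: 44+21-13=52
Step 5: prey: 8+3-8=3; pred: 52+12-15=49
Step 6: prey: 3+1-2=2; pred: 49+4-14=39
Step 7: prey: 2+0-1=1; pred: 39+2-11=30
Step 8: prey: 1+0-0=1; pred: 30+0-9=21
Step 9: prey: 1+0-0=1; pred: 21+0-6=15
Step 10: prey: 1+0-0=1; pred: 15+0-4=11
Max prey = 23 at step 1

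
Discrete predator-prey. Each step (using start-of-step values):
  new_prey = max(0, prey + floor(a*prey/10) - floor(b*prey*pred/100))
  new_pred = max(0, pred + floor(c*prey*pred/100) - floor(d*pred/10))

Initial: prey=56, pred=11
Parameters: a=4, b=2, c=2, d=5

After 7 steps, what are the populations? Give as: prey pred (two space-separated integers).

Answer: 0 16

Derivation:
Step 1: prey: 56+22-12=66; pred: 11+12-5=18
Step 2: prey: 66+26-23=69; pred: 18+23-9=32
Step 3: prey: 69+27-44=52; pred: 32+44-16=60
Step 4: prey: 52+20-62=10; pred: 60+62-30=92
Step 5: prey: 10+4-18=0; pred: 92+18-46=64
Step 6: prey: 0+0-0=0; pred: 64+0-32=32
Step 7: prey: 0+0-0=0; pred: 32+0-16=16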